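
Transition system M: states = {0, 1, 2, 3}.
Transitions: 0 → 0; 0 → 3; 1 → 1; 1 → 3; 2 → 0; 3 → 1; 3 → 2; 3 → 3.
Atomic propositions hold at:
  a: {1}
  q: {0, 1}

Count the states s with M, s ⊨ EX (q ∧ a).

Sat(q ∧ a) = {1}
Sat(EX (q ∧ a)) = {s : some successor in {1}} = {1, 3}
|Sat(EX (q ∧ a))| = |{1, 3}| = 2.

2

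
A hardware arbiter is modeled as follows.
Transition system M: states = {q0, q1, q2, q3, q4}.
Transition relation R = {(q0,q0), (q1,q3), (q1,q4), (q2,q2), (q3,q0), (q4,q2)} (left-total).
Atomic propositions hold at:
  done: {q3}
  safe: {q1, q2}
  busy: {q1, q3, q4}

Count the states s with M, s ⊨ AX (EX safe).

2

Sat(EX safe) = {s : some successor in {q1, q2}} = {q2, q4}
Sat(AX (EX safe)) = {s : every successor in {q2, q4}} = {q2, q4}
|Sat(AX (EX safe))| = |{q2, q4}| = 2.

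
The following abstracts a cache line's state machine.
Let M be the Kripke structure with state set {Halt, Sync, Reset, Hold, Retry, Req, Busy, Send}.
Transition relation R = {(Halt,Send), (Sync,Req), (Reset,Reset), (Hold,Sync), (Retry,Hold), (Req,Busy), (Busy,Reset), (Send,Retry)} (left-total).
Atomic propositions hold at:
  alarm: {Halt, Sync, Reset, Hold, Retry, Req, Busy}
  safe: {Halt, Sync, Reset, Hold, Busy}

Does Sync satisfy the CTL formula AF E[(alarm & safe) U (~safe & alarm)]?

Yes

Sat(alarm & safe) = {Halt, Sync, Reset, Hold, Busy}
Sat(~safe) = {Retry, Req, Send}
Sat(~safe & alarm) = {Retry, Req}
E[(alarm & safe) U (~safe & alarm)]: least fixpoint, start Z0 = Sat((~safe & alarm)) = {Retry, Req}, add states in Sat(alarm & safe) with some successor in Z. Z1 = {Sync, Retry, Req}; Z2 = {Sync, Hold, Retry, Req}; fixed.
Sat(E[(alarm & safe) U (~safe & alarm)]) = {Sync, Hold, Retry, Req}
AF E[(alarm & safe) U (~safe & alarm)]: least fixpoint, start Z0 = {Sync, Hold, Retry, Req}, add states with every successor in Z. Z1 = {Sync, Hold, Retry, Req, Send}; Z2 = {Halt, Sync, Hold, Retry, Req, Send}; fixed.
Sat(AF E[(alarm & safe) U (~safe & alarm)]) = {Halt, Sync, Hold, Retry, Req, Send}
Sync ∈ Sat(AF E[(alarm & safe) U (~safe & alarm)]) = {Halt, Sync, Hold, Retry, Req, Send}, so the formula holds at Sync.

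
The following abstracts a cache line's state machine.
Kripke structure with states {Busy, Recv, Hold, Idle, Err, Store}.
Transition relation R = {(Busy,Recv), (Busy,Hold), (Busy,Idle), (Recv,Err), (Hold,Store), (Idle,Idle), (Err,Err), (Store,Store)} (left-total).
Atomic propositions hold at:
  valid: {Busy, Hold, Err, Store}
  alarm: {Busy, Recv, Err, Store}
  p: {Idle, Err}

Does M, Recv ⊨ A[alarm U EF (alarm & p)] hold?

Yes

Sat(alarm & p) = {Err}
EF (alarm & p): least fixpoint, start Z0 = {Err}, add states with some successor in Z. Z1 = {Recv, Err}; Z2 = {Busy, Recv, Err}; fixed.
Sat(EF (alarm & p)) = {Busy, Recv, Err}
A[alarm U EF (alarm & p)]: least fixpoint, start Z0 = Sat(EF (alarm & p)) = {Busy, Recv, Err}, add states in Sat(alarm) with every successor in Z. Already a fixed point.
Sat(A[alarm U EF (alarm & p)]) = {Busy, Recv, Err}
Recv ∈ Sat(A[alarm U EF (alarm & p)]) = {Busy, Recv, Err}, so the formula holds at Recv.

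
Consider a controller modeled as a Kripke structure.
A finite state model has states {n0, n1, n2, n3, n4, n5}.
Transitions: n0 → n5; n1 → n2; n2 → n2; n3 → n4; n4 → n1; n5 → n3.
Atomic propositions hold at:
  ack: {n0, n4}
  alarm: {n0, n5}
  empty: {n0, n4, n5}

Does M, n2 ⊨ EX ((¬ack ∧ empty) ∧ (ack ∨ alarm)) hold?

No

Sat(¬ack) = {n1, n2, n3, n5}
Sat(¬ack ∧ empty) = {n5}
Sat(ack ∨ alarm) = {n0, n4, n5}
Sat((¬ack ∧ empty) ∧ (ack ∨ alarm)) = {n5}
Sat(EX ((¬ack ∧ empty) ∧ (ack ∨ alarm))) = {s : some successor in {n5}} = {n0}
n2 ∉ Sat(EX ((¬ack ∧ empty) ∧ (ack ∨ alarm))) = {n0}, so the formula does not hold at n2.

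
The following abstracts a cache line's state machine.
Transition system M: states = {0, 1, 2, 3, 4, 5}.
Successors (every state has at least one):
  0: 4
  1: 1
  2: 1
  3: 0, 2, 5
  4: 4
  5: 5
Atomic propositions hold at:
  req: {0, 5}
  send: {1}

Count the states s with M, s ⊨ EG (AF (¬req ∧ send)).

Sat(¬req) = {1, 2, 3, 4}
Sat(¬req ∧ send) = {1}
AF (¬req ∧ send): least fixpoint, start Z0 = {1}, add states with every successor in Z. Z1 = {1, 2}; fixed.
Sat(AF (¬req ∧ send)) = {1, 2}
EG (AF (¬req ∧ send)): greatest fixpoint, start Z0 = {1, 2}, keep only states in Sat with some successor in Z. Already a fixed point.
Sat(EG (AF (¬req ∧ send))) = {1, 2}
|Sat(EG (AF (¬req ∧ send)))| = |{1, 2}| = 2.

2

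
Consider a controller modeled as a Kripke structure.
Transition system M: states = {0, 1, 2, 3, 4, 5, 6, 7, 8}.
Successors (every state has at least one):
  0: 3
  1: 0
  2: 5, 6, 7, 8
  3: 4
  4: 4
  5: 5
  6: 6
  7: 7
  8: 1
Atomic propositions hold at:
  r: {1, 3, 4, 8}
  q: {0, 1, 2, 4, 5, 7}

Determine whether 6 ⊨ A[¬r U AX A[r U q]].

Sat(¬r) = {0, 2, 5, 6, 7}
A[r U q]: least fixpoint, start Z0 = Sat(q) = {0, 1, 2, 4, 5, 7}, add states in Sat(r) with every successor in Z. Z1 = {0, 1, 2, 3, 4, 5, 7, 8}; fixed.
Sat(A[r U q]) = {0, 1, 2, 3, 4, 5, 7, 8}
Sat(AX A[r U q]) = {s : every successor in {0, 1, 2, 3, 4, 5, 7, 8}} = {0, 1, 3, 4, 5, 7, 8}
A[¬r U AX A[r U q]]: least fixpoint, start Z0 = Sat(AX A[r U q]) = {0, 1, 3, 4, 5, 7, 8}, add states in Sat(¬r) with every successor in Z. Already a fixed point.
Sat(A[¬r U AX A[r U q]]) = {0, 1, 3, 4, 5, 7, 8}
6 ∉ Sat(A[¬r U AX A[r U q]]) = {0, 1, 3, 4, 5, 7, 8}, so the formula does not hold at 6.

No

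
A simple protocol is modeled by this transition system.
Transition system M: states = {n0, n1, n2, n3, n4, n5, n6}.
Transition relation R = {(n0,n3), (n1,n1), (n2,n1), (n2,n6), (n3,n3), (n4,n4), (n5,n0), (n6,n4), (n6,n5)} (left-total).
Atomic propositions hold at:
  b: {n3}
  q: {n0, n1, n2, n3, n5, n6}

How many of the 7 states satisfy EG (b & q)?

Sat(b & q) = {n3}
EG (b & q): greatest fixpoint, start Z0 = {n3}, keep only states in Sat with some successor in Z. Already a fixed point.
Sat(EG (b & q)) = {n3}
|Sat(EG (b & q))| = |{n3}| = 1.

1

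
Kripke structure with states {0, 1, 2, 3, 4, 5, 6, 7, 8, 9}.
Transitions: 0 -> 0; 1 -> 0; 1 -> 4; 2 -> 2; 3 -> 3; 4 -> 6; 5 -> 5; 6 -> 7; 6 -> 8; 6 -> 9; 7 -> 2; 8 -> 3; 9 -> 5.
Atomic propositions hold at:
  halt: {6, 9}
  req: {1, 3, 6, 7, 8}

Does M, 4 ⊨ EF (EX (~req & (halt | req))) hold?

Sat(~req) = {0, 2, 4, 5, 9}
Sat(halt | req) = {1, 3, 6, 7, 8, 9}
Sat(~req & (halt | req)) = {9}
Sat(EX (~req & (halt | req))) = {s : some successor in {9}} = {6}
EF (EX (~req & (halt | req))): least fixpoint, start Z0 = {6}, add states with some successor in Z. Z1 = {4, 6}; Z2 = {1, 4, 6}; fixed.
Sat(EF (EX (~req & (halt | req)))) = {1, 4, 6}
4 ∈ Sat(EF (EX (~req & (halt | req)))) = {1, 4, 6}, so the formula holds at 4.

Yes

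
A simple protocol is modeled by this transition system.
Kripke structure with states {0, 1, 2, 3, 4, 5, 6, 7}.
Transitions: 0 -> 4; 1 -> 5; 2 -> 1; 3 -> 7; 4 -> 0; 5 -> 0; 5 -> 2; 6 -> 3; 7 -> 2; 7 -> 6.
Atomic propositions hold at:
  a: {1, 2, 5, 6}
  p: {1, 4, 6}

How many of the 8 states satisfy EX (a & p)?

Sat(a & p) = {1, 6}
Sat(EX (a & p)) = {s : some successor in {1, 6}} = {2, 7}
|Sat(EX (a & p))| = |{2, 7}| = 2.

2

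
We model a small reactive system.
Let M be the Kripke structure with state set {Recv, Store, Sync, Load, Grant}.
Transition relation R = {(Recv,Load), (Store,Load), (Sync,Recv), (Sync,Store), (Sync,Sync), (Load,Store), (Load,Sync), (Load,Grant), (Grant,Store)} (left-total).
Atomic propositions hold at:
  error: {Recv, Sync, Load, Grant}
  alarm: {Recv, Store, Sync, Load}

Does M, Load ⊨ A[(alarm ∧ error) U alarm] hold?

Sat(alarm ∧ error) = {Recv, Sync, Load}
A[(alarm ∧ error) U alarm]: least fixpoint, start Z0 = Sat(alarm) = {Recv, Store, Sync, Load}, add states in Sat(alarm ∧ error) with every successor in Z. Already a fixed point.
Sat(A[(alarm ∧ error) U alarm]) = {Recv, Store, Sync, Load}
Load ∈ Sat(A[(alarm ∧ error) U alarm]) = {Recv, Store, Sync, Load}, so the formula holds at Load.

Yes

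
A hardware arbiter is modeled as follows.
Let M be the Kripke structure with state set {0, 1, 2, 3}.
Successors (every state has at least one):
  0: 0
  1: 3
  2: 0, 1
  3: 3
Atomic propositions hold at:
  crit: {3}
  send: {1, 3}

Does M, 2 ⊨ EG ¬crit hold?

Yes

Sat(¬crit) = {0, 1, 2}
EG ¬crit: greatest fixpoint, start Z0 = {0, 1, 2}, keep only states in Sat with some successor in Z. Z1 = {0, 2}; fixed.
Sat(EG ¬crit) = {0, 2}
2 ∈ Sat(EG ¬crit) = {0, 2}, so the formula holds at 2.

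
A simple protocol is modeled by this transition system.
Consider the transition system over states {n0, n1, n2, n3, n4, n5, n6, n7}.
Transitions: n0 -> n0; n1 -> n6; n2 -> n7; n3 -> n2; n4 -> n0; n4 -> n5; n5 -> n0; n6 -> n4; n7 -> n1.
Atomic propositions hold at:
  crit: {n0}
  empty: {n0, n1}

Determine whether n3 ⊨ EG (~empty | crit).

Sat(~empty) = {n2, n3, n4, n5, n6, n7}
Sat(~empty | crit) = {n0, n2, n3, n4, n5, n6, n7}
EG (~empty | crit): greatest fixpoint, start Z0 = {n0, n2, n3, n4, n5, n6, n7}, keep only states in Sat with some successor in Z. Z1 = {n0, n2, n3, n4, n5, n6}; Z2 = {n0, n3, n4, n5, n6}; Z3 = {n0, n4, n5, n6}; fixed.
Sat(EG (~empty | crit)) = {n0, n4, n5, n6}
n3 ∉ Sat(EG (~empty | crit)) = {n0, n4, n5, n6}, so the formula does not hold at n3.

No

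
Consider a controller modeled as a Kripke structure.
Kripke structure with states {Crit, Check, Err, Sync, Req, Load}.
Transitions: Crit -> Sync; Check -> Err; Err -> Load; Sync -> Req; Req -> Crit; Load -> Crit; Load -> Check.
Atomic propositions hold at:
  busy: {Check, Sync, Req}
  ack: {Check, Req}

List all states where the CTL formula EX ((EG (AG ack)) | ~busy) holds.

AG ack: greatest fixpoint, start Z0 = {Check, Req}, keep only states in Sat with every successor in Z. Z1 = ∅; fixed.
Sat(AG ack) = ∅
EG (AG ack): greatest fixpoint, start Z0 = ∅, keep only states in Sat with some successor in Z. Already a fixed point.
Sat(EG (AG ack)) = ∅
Sat(~busy) = {Crit, Err, Load}
Sat((EG (AG ack)) | ~busy) = {Crit, Err, Load}
Sat(EX ((EG (AG ack)) | ~busy)) = {s : some successor in {Crit, Err, Load}} = {Check, Err, Req, Load}

{Check, Err, Req, Load}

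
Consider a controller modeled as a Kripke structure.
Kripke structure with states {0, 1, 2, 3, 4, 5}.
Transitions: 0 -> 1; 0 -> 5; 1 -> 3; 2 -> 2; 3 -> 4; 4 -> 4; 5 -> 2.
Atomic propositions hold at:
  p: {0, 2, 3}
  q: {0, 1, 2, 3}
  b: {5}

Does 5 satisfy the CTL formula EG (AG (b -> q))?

Sat(b -> q) = {0, 1, 2, 3, 4}
AG (b -> q): greatest fixpoint, start Z0 = {0, 1, 2, 3, 4}, keep only states in Sat with every successor in Z. Z1 = {1, 2, 3, 4}; fixed.
Sat(AG (b -> q)) = {1, 2, 3, 4}
EG (AG (b -> q)): greatest fixpoint, start Z0 = {1, 2, 3, 4}, keep only states in Sat with some successor in Z. Already a fixed point.
Sat(EG (AG (b -> q))) = {1, 2, 3, 4}
5 ∉ Sat(EG (AG (b -> q))) = {1, 2, 3, 4}, so the formula does not hold at 5.

No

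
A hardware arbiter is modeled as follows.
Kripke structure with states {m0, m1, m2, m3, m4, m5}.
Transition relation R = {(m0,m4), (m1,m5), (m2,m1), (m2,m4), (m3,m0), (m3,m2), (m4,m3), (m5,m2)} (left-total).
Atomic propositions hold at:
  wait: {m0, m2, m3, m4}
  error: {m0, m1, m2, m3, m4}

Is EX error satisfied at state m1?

No

Sat(EX error) = {s : some successor in {m0, m1, m2, m3, m4}} = {m0, m2, m3, m4, m5}
m1 ∉ Sat(EX error) = {m0, m2, m3, m4, m5}, so the formula does not hold at m1.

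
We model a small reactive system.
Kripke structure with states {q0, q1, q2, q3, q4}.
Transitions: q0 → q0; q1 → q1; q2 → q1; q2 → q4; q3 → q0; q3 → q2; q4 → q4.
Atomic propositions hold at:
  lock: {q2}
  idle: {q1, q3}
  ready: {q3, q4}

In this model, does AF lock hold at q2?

Yes

AF lock: least fixpoint, start Z0 = {q2}, add states with every successor in Z. Already a fixed point.
Sat(AF lock) = {q2}
q2 ∈ Sat(AF lock) = {q2}, so the formula holds at q2.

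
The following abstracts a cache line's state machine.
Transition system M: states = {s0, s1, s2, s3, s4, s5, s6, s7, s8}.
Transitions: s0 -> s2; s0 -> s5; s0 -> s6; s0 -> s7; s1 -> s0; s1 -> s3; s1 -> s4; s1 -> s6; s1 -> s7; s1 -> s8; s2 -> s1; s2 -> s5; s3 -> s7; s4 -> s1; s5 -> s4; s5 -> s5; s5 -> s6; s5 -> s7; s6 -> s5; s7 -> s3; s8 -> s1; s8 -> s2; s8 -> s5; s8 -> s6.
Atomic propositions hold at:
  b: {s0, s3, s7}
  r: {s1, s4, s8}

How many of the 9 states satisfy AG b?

2

AG b: greatest fixpoint, start Z0 = {s0, s3, s7}, keep only states in Sat with every successor in Z. Z1 = {s3, s7}; fixed.
Sat(AG b) = {s3, s7}
|Sat(AG b)| = |{s3, s7}| = 2.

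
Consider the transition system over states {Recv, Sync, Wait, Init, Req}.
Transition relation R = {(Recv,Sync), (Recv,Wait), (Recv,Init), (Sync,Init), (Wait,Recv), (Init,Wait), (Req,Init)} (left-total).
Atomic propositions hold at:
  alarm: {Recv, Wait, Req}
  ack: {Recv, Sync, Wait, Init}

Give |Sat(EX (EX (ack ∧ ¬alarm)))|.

Sat(¬alarm) = {Sync, Init}
Sat(ack ∧ ¬alarm) = {Sync, Init}
Sat(EX (ack ∧ ¬alarm)) = {s : some successor in {Sync, Init}} = {Recv, Sync, Req}
Sat(EX (EX (ack ∧ ¬alarm))) = {s : some successor in {Recv, Sync, Req}} = {Recv, Wait}
|Sat(EX (EX (ack ∧ ¬alarm)))| = |{Recv, Wait}| = 2.

2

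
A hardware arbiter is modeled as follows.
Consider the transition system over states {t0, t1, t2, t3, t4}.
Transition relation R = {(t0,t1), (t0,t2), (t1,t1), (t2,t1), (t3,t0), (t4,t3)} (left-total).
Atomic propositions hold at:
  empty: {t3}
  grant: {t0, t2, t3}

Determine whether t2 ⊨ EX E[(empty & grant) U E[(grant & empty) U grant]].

No

Sat(empty & grant) = {t3}
Sat(grant & empty) = {t3}
E[(grant & empty) U grant]: least fixpoint, start Z0 = Sat(grant) = {t0, t2, t3}, add states in Sat(grant & empty) with some successor in Z. Already a fixed point.
Sat(E[(grant & empty) U grant]) = {t0, t2, t3}
E[(empty & grant) U E[(grant & empty) U grant]]: least fixpoint, start Z0 = Sat(E[(grant & empty) U grant]) = {t0, t2, t3}, add states in Sat(empty & grant) with some successor in Z. Already a fixed point.
Sat(E[(empty & grant) U E[(grant & empty) U grant]]) = {t0, t2, t3}
Sat(EX E[(empty & grant) U E[(grant & empty) U grant]]) = {s : some successor in {t0, t2, t3}} = {t0, t3, t4}
t2 ∉ Sat(EX E[(empty & grant) U E[(grant & empty) U grant]]) = {t0, t3, t4}, so the formula does not hold at t2.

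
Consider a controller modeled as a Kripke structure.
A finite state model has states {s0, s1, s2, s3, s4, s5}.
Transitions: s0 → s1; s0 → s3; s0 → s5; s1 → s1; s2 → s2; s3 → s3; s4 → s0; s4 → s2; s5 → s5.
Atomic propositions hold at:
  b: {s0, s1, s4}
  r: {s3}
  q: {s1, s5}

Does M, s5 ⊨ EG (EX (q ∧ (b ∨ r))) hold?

Sat(b ∨ r) = {s0, s1, s3, s4}
Sat(q ∧ (b ∨ r)) = {s1}
Sat(EX (q ∧ (b ∨ r))) = {s : some successor in {s1}} = {s0, s1}
EG (EX (q ∧ (b ∨ r))): greatest fixpoint, start Z0 = {s0, s1}, keep only states in Sat with some successor in Z. Already a fixed point.
Sat(EG (EX (q ∧ (b ∨ r)))) = {s0, s1}
s5 ∉ Sat(EG (EX (q ∧ (b ∨ r)))) = {s0, s1}, so the formula does not hold at s5.

No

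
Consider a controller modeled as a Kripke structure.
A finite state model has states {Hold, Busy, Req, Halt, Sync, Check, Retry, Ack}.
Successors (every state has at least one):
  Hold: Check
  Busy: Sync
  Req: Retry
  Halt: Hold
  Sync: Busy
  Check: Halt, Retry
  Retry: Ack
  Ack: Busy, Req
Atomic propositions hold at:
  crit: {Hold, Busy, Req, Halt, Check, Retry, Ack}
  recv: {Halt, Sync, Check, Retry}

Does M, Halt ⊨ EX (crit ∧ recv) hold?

No

Sat(crit ∧ recv) = {Halt, Check, Retry}
Sat(EX (crit ∧ recv)) = {s : some successor in {Halt, Check, Retry}} = {Hold, Req, Check}
Halt ∉ Sat(EX (crit ∧ recv)) = {Hold, Req, Check}, so the formula does not hold at Halt.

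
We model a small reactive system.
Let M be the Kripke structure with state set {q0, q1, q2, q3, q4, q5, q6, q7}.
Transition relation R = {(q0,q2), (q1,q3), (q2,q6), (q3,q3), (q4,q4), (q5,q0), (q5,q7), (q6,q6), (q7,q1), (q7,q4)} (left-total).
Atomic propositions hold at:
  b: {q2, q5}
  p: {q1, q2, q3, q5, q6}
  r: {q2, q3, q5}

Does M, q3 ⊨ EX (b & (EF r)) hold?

No

EF r: least fixpoint, start Z0 = {q2, q3, q5}, add states with some successor in Z. Z1 = {q0, q1, q2, q3, q5}; Z2 = {q0, q1, q2, q3, q5, q7}; fixed.
Sat(EF r) = {q0, q1, q2, q3, q5, q7}
Sat(b & (EF r)) = {q2, q5}
Sat(EX (b & (EF r))) = {s : some successor in {q2, q5}} = {q0}
q3 ∉ Sat(EX (b & (EF r))) = {q0}, so the formula does not hold at q3.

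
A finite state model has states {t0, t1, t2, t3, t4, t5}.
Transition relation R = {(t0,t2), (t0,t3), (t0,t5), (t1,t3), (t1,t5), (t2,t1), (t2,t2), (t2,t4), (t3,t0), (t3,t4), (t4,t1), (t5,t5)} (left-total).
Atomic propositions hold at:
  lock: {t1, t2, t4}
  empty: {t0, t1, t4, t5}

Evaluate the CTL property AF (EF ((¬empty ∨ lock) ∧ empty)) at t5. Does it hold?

No

Sat(¬empty) = {t2, t3}
Sat(¬empty ∨ lock) = {t1, t2, t3, t4}
Sat((¬empty ∨ lock) ∧ empty) = {t1, t4}
EF ((¬empty ∨ lock) ∧ empty): least fixpoint, start Z0 = {t1, t4}, add states with some successor in Z. Z1 = {t1, t2, t3, t4}; Z2 = {t0, t1, t2, t3, t4}; fixed.
Sat(EF ((¬empty ∨ lock) ∧ empty)) = {t0, t1, t2, t3, t4}
AF (EF ((¬empty ∨ lock) ∧ empty)): least fixpoint, start Z0 = {t0, t1, t2, t3, t4}, add states with every successor in Z. Already a fixed point.
Sat(AF (EF ((¬empty ∨ lock) ∧ empty))) = {t0, t1, t2, t3, t4}
t5 ∉ Sat(AF (EF ((¬empty ∨ lock) ∧ empty))) = {t0, t1, t2, t3, t4}, so the formula does not hold at t5.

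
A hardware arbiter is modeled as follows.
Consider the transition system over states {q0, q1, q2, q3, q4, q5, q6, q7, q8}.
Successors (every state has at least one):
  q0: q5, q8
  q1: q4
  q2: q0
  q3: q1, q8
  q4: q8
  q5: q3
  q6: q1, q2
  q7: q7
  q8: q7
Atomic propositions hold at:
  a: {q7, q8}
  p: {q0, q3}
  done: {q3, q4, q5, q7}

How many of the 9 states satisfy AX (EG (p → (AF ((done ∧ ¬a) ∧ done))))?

7

Sat(¬a) = {q0, q1, q2, q3, q4, q5, q6}
Sat(done ∧ ¬a) = {q3, q4, q5}
Sat((done ∧ ¬a) ∧ done) = {q3, q4, q5}
AF ((done ∧ ¬a) ∧ done): least fixpoint, start Z0 = {q3, q4, q5}, add states with every successor in Z. Z1 = {q1, q3, q4, q5}; fixed.
Sat(AF ((done ∧ ¬a) ∧ done)) = {q1, q3, q4, q5}
Sat(p → (AF ((done ∧ ¬a) ∧ done))) = {q1, q2, q3, q4, q5, q6, q7, q8}
EG (p → (AF ((done ∧ ¬a) ∧ done))): greatest fixpoint, start Z0 = {q1, q2, q3, q4, q5, q6, q7, q8}, keep only states in Sat with some successor in Z. Z1 = {q1, q3, q4, q5, q6, q7, q8}; fixed.
Sat(EG (p → (AF ((done ∧ ¬a) ∧ done)))) = {q1, q3, q4, q5, q6, q7, q8}
Sat(AX (EG (p → (AF ((done ∧ ¬a) ∧ done))))) = {s : every successor in {q1, q3, q4, q5, q6, q7, q8}} = {q0, q1, q3, q4, q5, q7, q8}
|Sat(AX (EG (p → (AF ((done ∧ ¬a) ∧ done)))))| = |{q0, q1, q3, q4, q5, q7, q8}| = 7.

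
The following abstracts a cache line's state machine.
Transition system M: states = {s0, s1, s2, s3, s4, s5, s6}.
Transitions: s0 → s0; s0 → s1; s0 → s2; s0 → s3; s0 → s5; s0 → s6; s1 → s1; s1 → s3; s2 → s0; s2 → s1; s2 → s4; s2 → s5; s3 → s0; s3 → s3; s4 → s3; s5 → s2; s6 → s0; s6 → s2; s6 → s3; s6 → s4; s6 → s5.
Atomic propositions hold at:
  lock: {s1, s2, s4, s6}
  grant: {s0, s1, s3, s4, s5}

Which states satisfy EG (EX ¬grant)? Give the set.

{s0, s6}

Sat(¬grant) = {s2, s6}
Sat(EX ¬grant) = {s : some successor in {s2, s6}} = {s0, s5, s6}
EG (EX ¬grant): greatest fixpoint, start Z0 = {s0, s5, s6}, keep only states in Sat with some successor in Z. Z1 = {s0, s6}; fixed.
Sat(EG (EX ¬grant)) = {s0, s6}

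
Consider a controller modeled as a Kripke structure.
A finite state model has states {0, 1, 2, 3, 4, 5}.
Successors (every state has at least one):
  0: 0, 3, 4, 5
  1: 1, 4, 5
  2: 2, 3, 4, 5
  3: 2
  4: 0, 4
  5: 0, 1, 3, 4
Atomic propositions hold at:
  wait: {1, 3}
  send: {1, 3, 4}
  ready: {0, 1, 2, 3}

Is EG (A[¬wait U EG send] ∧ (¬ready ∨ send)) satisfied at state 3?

No

Sat(¬wait) = {0, 2, 4, 5}
EG send: greatest fixpoint, start Z0 = {1, 3, 4}, keep only states in Sat with some successor in Z. Z1 = {1, 4}; fixed.
Sat(EG send) = {1, 4}
A[¬wait U EG send]: least fixpoint, start Z0 = Sat(EG send) = {1, 4}, add states in Sat(¬wait) with every successor in Z. Already a fixed point.
Sat(A[¬wait U EG send]) = {1, 4}
Sat(¬ready) = {4, 5}
Sat(¬ready ∨ send) = {1, 3, 4, 5}
Sat(A[¬wait U EG send] ∧ (¬ready ∨ send)) = {1, 4}
EG (A[¬wait U EG send] ∧ (¬ready ∨ send)): greatest fixpoint, start Z0 = {1, 4}, keep only states in Sat with some successor in Z. Already a fixed point.
Sat(EG (A[¬wait U EG send] ∧ (¬ready ∨ send))) = {1, 4}
3 ∉ Sat(EG (A[¬wait U EG send] ∧ (¬ready ∨ send))) = {1, 4}, so the formula does not hold at 3.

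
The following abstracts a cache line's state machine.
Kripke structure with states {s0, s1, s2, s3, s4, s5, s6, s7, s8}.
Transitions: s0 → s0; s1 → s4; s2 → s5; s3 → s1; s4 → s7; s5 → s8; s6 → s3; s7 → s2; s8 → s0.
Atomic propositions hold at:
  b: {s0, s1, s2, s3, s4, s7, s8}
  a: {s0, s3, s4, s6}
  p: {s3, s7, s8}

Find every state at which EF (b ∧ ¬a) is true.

Sat(¬a) = {s1, s2, s5, s7, s8}
Sat(b ∧ ¬a) = {s1, s2, s7, s8}
EF (b ∧ ¬a): least fixpoint, start Z0 = {s1, s2, s7, s8}, add states with some successor in Z. Z1 = {s1, s2, s3, s4, s5, s7, s8}; Z2 = {s1, s2, s3, s4, s5, s6, s7, s8}; fixed.
Sat(EF (b ∧ ¬a)) = {s1, s2, s3, s4, s5, s6, s7, s8}

{s1, s2, s3, s4, s5, s6, s7, s8}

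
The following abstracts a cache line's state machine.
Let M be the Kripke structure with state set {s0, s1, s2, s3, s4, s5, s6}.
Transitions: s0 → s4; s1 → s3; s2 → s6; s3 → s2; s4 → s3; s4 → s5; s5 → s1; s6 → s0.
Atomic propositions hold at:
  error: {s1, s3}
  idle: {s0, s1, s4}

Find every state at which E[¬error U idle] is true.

{s0, s1, s2, s4, s5, s6}

Sat(¬error) = {s0, s2, s4, s5, s6}
E[¬error U idle]: least fixpoint, start Z0 = Sat(idle) = {s0, s1, s4}, add states in Sat(¬error) with some successor in Z. Z1 = {s0, s1, s4, s5, s6}; Z2 = {s0, s1, s2, s4, s5, s6}; fixed.
Sat(E[¬error U idle]) = {s0, s1, s2, s4, s5, s6}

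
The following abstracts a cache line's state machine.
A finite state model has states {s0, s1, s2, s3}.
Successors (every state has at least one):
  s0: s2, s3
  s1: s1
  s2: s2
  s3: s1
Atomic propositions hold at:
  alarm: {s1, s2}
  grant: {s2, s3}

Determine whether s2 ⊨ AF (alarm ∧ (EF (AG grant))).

Yes

AG grant: greatest fixpoint, start Z0 = {s2, s3}, keep only states in Sat with every successor in Z. Z1 = {s2}; fixed.
Sat(AG grant) = {s2}
EF (AG grant): least fixpoint, start Z0 = {s2}, add states with some successor in Z. Z1 = {s0, s2}; fixed.
Sat(EF (AG grant)) = {s0, s2}
Sat(alarm ∧ (EF (AG grant))) = {s2}
AF (alarm ∧ (EF (AG grant))): least fixpoint, start Z0 = {s2}, add states with every successor in Z. Already a fixed point.
Sat(AF (alarm ∧ (EF (AG grant)))) = {s2}
s2 ∈ Sat(AF (alarm ∧ (EF (AG grant)))) = {s2}, so the formula holds at s2.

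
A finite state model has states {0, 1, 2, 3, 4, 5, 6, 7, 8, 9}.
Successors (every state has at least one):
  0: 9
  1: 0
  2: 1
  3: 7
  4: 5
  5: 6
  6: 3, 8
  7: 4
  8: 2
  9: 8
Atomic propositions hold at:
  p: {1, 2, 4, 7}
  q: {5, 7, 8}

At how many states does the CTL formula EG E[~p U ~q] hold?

Sat(~p) = {0, 3, 5, 6, 8, 9}
Sat(~q) = {0, 1, 2, 3, 4, 6, 9}
E[~p U ~q]: least fixpoint, start Z0 = Sat(~q) = {0, 1, 2, 3, 4, 6, 9}, add states in Sat(~p) with some successor in Z. Z1 = {0, 1, 2, 3, 4, 5, 6, 8, 9}; fixed.
Sat(E[~p U ~q]) = {0, 1, 2, 3, 4, 5, 6, 8, 9}
EG E[~p U ~q]: greatest fixpoint, start Z0 = {0, 1, 2, 3, 4, 5, 6, 8, 9}, keep only states in Sat with some successor in Z. Z1 = {0, 1, 2, 4, 5, 6, 8, 9}; fixed.
Sat(EG E[~p U ~q]) = {0, 1, 2, 4, 5, 6, 8, 9}
|Sat(EG E[~p U ~q])| = |{0, 1, 2, 4, 5, 6, 8, 9}| = 8.

8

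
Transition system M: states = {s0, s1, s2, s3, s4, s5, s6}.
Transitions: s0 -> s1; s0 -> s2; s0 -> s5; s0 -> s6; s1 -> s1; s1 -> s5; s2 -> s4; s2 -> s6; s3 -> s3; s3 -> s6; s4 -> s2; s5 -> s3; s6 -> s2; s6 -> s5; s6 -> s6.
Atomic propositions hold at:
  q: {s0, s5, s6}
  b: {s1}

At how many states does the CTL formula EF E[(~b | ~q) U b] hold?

2

Sat(~b) = {s0, s2, s3, s4, s5, s6}
Sat(~q) = {s1, s2, s3, s4}
Sat(~b | ~q) = {s0, s1, s2, s3, s4, s5, s6}
E[(~b | ~q) U b]: least fixpoint, start Z0 = Sat(b) = {s1}, add states in Sat(~b | ~q) with some successor in Z. Z1 = {s0, s1}; fixed.
Sat(E[(~b | ~q) U b]) = {s0, s1}
EF E[(~b | ~q) U b]: least fixpoint, start Z0 = {s0, s1}, add states with some successor in Z. Already a fixed point.
Sat(EF E[(~b | ~q) U b]) = {s0, s1}
|Sat(EF E[(~b | ~q) U b])| = |{s0, s1}| = 2.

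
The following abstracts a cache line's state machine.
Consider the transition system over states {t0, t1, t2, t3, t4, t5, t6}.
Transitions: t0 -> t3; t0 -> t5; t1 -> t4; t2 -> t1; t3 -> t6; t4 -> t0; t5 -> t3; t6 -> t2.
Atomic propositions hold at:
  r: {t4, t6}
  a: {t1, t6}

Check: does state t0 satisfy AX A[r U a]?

No

A[r U a]: least fixpoint, start Z0 = Sat(a) = {t1, t6}, add states in Sat(r) with every successor in Z. Already a fixed point.
Sat(A[r U a]) = {t1, t6}
Sat(AX A[r U a]) = {s : every successor in {t1, t6}} = {t2, t3}
t0 ∉ Sat(AX A[r U a]) = {t2, t3}, so the formula does not hold at t0.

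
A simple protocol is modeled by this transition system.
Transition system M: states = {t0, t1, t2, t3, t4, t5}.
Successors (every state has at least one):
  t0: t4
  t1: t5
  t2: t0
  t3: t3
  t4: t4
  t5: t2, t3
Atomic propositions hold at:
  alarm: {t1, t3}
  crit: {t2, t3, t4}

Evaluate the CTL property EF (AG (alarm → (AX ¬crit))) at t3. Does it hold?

No

Sat(¬crit) = {t0, t1, t5}
Sat(AX ¬crit) = {s : every successor in {t0, t1, t5}} = {t1, t2}
Sat(alarm → (AX ¬crit)) = {t0, t1, t2, t4, t5}
AG (alarm → (AX ¬crit)): greatest fixpoint, start Z0 = {t0, t1, t2, t4, t5}, keep only states in Sat with every successor in Z. Z1 = {t0, t1, t2, t4}; Z2 = {t0, t2, t4}; fixed.
Sat(AG (alarm → (AX ¬crit))) = {t0, t2, t4}
EF (AG (alarm → (AX ¬crit))): least fixpoint, start Z0 = {t0, t2, t4}, add states with some successor in Z. Z1 = {t0, t2, t4, t5}; Z2 = {t0, t1, t2, t4, t5}; fixed.
Sat(EF (AG (alarm → (AX ¬crit)))) = {t0, t1, t2, t4, t5}
t3 ∉ Sat(EF (AG (alarm → (AX ¬crit)))) = {t0, t1, t2, t4, t5}, so the formula does not hold at t3.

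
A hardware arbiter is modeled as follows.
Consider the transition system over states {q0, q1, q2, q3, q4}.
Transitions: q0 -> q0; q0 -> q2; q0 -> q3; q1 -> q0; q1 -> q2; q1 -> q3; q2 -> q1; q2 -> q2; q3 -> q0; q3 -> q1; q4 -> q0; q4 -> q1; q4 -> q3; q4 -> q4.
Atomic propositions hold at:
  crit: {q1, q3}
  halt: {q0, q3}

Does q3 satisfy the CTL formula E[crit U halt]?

E[crit U halt]: least fixpoint, start Z0 = Sat(halt) = {q0, q3}, add states in Sat(crit) with some successor in Z. Z1 = {q0, q1, q3}; fixed.
Sat(E[crit U halt]) = {q0, q1, q3}
q3 ∈ Sat(E[crit U halt]) = {q0, q1, q3}, so the formula holds at q3.

Yes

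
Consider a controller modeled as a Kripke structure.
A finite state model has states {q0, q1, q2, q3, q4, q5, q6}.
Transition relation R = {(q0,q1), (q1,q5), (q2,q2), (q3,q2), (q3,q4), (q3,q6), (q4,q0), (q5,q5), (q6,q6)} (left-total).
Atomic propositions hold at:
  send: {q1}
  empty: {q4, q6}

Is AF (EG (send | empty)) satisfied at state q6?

Yes

Sat(send | empty) = {q1, q4, q6}
EG (send | empty): greatest fixpoint, start Z0 = {q1, q4, q6}, keep only states in Sat with some successor in Z. Z1 = {q6}; fixed.
Sat(EG (send | empty)) = {q6}
AF (EG (send | empty)): least fixpoint, start Z0 = {q6}, add states with every successor in Z. Already a fixed point.
Sat(AF (EG (send | empty))) = {q6}
q6 ∈ Sat(AF (EG (send | empty))) = {q6}, so the formula holds at q6.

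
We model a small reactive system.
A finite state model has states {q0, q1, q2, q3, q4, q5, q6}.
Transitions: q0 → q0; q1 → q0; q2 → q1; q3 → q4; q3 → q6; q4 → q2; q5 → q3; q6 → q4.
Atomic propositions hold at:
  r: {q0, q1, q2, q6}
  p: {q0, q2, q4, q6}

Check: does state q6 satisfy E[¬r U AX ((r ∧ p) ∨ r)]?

No

Sat(¬r) = {q3, q4, q5}
Sat(r ∧ p) = {q0, q2, q6}
Sat((r ∧ p) ∨ r) = {q0, q1, q2, q6}
Sat(AX ((r ∧ p) ∨ r)) = {s : every successor in {q0, q1, q2, q6}} = {q0, q1, q2, q4}
E[¬r U AX ((r ∧ p) ∨ r)]: least fixpoint, start Z0 = Sat(AX ((r ∧ p) ∨ r)) = {q0, q1, q2, q4}, add states in Sat(¬r) with some successor in Z. Z1 = {q0, q1, q2, q3, q4}; Z2 = {q0, q1, q2, q3, q4, q5}; fixed.
Sat(E[¬r U AX ((r ∧ p) ∨ r)]) = {q0, q1, q2, q3, q4, q5}
q6 ∉ Sat(E[¬r U AX ((r ∧ p) ∨ r)]) = {q0, q1, q2, q3, q4, q5}, so the formula does not hold at q6.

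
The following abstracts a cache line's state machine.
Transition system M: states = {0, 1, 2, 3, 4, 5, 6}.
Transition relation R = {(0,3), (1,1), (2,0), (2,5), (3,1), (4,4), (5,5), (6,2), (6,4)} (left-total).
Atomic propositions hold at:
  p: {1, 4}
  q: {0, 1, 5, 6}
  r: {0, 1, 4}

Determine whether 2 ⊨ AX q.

Yes

Sat(AX q) = {s : every successor in {0, 1, 5, 6}} = {1, 2, 3, 5}
2 ∈ Sat(AX q) = {1, 2, 3, 5}, so the formula holds at 2.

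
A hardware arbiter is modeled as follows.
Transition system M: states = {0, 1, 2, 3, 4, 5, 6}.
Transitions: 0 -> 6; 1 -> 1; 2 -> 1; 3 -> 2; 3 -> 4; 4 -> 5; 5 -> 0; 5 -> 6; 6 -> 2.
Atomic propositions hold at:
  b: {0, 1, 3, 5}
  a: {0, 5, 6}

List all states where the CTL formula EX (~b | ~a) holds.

Sat(~b) = {2, 4, 6}
Sat(~a) = {1, 2, 3, 4}
Sat(~b | ~a) = {1, 2, 3, 4, 6}
Sat(EX (~b | ~a)) = {s : some successor in {1, 2, 3, 4, 6}} = {0, 1, 2, 3, 5, 6}

{0, 1, 2, 3, 5, 6}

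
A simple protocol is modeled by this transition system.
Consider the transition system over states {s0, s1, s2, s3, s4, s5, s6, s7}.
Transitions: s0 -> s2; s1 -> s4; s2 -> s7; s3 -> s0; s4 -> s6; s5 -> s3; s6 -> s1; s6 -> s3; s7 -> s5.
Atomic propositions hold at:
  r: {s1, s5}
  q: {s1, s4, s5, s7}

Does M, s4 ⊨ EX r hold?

No

Sat(EX r) = {s : some successor in {s1, s5}} = {s6, s7}
s4 ∉ Sat(EX r) = {s6, s7}, so the formula does not hold at s4.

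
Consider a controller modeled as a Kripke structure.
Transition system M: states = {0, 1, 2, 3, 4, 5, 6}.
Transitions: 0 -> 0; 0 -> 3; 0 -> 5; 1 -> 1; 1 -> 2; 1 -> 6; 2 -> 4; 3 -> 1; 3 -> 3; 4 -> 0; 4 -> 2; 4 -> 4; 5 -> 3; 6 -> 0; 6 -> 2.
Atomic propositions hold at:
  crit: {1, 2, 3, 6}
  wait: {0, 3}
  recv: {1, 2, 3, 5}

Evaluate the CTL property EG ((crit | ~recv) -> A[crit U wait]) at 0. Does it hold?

Sat(~recv) = {0, 4, 6}
Sat(crit | ~recv) = {0, 1, 2, 3, 4, 6}
A[crit U wait]: least fixpoint, start Z0 = Sat(wait) = {0, 3}, add states in Sat(crit) with every successor in Z. Already a fixed point.
Sat(A[crit U wait]) = {0, 3}
Sat((crit | ~recv) -> A[crit U wait]) = {0, 3, 5}
EG ((crit | ~recv) -> A[crit U wait]): greatest fixpoint, start Z0 = {0, 3, 5}, keep only states in Sat with some successor in Z. Already a fixed point.
Sat(EG ((crit | ~recv) -> A[crit U wait])) = {0, 3, 5}
0 ∈ Sat(EG ((crit | ~recv) -> A[crit U wait])) = {0, 3, 5}, so the formula holds at 0.

Yes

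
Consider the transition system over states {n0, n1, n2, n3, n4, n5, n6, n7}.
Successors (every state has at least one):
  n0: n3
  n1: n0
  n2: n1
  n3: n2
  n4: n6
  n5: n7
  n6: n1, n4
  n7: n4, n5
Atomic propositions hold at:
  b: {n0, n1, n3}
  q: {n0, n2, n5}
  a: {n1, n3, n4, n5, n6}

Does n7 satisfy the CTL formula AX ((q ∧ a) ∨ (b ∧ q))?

Sat(q ∧ a) = {n5}
Sat(b ∧ q) = {n0}
Sat((q ∧ a) ∨ (b ∧ q)) = {n0, n5}
Sat(AX ((q ∧ a) ∨ (b ∧ q))) = {s : every successor in {n0, n5}} = {n1}
n7 ∉ Sat(AX ((q ∧ a) ∨ (b ∧ q))) = {n1}, so the formula does not hold at n7.

No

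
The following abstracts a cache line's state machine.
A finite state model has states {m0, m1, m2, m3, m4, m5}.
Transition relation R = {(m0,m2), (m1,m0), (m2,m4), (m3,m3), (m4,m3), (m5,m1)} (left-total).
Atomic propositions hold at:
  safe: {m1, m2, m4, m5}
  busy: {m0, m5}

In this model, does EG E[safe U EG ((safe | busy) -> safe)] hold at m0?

Sat(safe | busy) = {m0, m1, m2, m4, m5}
Sat((safe | busy) -> safe) = {m1, m2, m3, m4, m5}
EG ((safe | busy) -> safe): greatest fixpoint, start Z0 = {m1, m2, m3, m4, m5}, keep only states in Sat with some successor in Z. Z1 = {m2, m3, m4, m5}; Z2 = {m2, m3, m4}; fixed.
Sat(EG ((safe | busy) -> safe)) = {m2, m3, m4}
E[safe U EG ((safe | busy) -> safe)]: least fixpoint, start Z0 = Sat(EG ((safe | busy) -> safe)) = {m2, m3, m4}, add states in Sat(safe) with some successor in Z. Already a fixed point.
Sat(E[safe U EG ((safe | busy) -> safe)]) = {m2, m3, m4}
EG E[safe U EG ((safe | busy) -> safe)]: greatest fixpoint, start Z0 = {m2, m3, m4}, keep only states in Sat with some successor in Z. Already a fixed point.
Sat(EG E[safe U EG ((safe | busy) -> safe)]) = {m2, m3, m4}
m0 ∉ Sat(EG E[safe U EG ((safe | busy) -> safe)]) = {m2, m3, m4}, so the formula does not hold at m0.

No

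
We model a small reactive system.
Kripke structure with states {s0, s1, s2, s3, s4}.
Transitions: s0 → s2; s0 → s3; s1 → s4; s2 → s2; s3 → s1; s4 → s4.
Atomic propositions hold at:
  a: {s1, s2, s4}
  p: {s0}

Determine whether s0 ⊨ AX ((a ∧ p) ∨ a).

Sat(a ∧ p) = ∅
Sat((a ∧ p) ∨ a) = {s1, s2, s4}
Sat(AX ((a ∧ p) ∨ a)) = {s : every successor in {s1, s2, s4}} = {s1, s2, s3, s4}
s0 ∉ Sat(AX ((a ∧ p) ∨ a)) = {s1, s2, s3, s4}, so the formula does not hold at s0.

No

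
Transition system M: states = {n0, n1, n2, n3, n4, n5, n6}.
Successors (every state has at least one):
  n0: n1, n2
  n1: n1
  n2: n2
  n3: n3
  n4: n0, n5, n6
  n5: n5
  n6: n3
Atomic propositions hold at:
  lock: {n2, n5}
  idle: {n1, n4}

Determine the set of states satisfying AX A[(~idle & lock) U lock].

Sat(~idle) = {n0, n2, n3, n5, n6}
Sat(~idle & lock) = {n2, n5}
A[(~idle & lock) U lock]: least fixpoint, start Z0 = Sat(lock) = {n2, n5}, add states in Sat(~idle & lock) with every successor in Z. Already a fixed point.
Sat(A[(~idle & lock) U lock]) = {n2, n5}
Sat(AX A[(~idle & lock) U lock]) = {s : every successor in {n2, n5}} = {n2, n5}

{n2, n5}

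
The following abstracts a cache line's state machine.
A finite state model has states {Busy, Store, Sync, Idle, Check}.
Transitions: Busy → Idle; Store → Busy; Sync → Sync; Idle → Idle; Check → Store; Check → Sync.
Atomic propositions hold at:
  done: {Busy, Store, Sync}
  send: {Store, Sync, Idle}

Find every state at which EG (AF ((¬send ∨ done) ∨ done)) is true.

Sat(¬send) = {Busy, Check}
Sat(¬send ∨ done) = {Busy, Store, Sync, Check}
Sat((¬send ∨ done) ∨ done) = {Busy, Store, Sync, Check}
AF ((¬send ∨ done) ∨ done): least fixpoint, start Z0 = {Busy, Store, Sync, Check}, add states with every successor in Z. Already a fixed point.
Sat(AF ((¬send ∨ done) ∨ done)) = {Busy, Store, Sync, Check}
EG (AF ((¬send ∨ done) ∨ done)): greatest fixpoint, start Z0 = {Busy, Store, Sync, Check}, keep only states in Sat with some successor in Z. Z1 = {Store, Sync, Check}; Z2 = {Sync, Check}; fixed.
Sat(EG (AF ((¬send ∨ done) ∨ done))) = {Sync, Check}

{Sync, Check}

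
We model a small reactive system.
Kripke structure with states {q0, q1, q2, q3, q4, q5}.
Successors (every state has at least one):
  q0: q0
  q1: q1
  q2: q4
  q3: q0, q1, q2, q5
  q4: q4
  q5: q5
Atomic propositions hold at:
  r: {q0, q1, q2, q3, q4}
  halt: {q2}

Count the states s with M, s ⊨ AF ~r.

Sat(~r) = {q5}
AF ~r: least fixpoint, start Z0 = {q5}, add states with every successor in Z. Already a fixed point.
Sat(AF ~r) = {q5}
|Sat(AF ~r)| = |{q5}| = 1.

1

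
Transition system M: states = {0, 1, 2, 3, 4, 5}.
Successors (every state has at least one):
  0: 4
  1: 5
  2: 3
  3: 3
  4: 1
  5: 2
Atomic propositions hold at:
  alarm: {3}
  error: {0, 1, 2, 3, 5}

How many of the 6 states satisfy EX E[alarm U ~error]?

1

Sat(~error) = {4}
E[alarm U ~error]: least fixpoint, start Z0 = Sat(~error) = {4}, add states in Sat(alarm) with some successor in Z. Already a fixed point.
Sat(E[alarm U ~error]) = {4}
Sat(EX E[alarm U ~error]) = {s : some successor in {4}} = {0}
|Sat(EX E[alarm U ~error])| = |{0}| = 1.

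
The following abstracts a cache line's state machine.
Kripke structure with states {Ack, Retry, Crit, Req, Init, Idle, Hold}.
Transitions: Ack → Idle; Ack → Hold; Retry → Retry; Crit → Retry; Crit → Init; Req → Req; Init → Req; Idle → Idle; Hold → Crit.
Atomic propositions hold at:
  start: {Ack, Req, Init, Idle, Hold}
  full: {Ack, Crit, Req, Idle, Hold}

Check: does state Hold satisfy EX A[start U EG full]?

EG full: greatest fixpoint, start Z0 = {Ack, Crit, Req, Idle, Hold}, keep only states in Sat with some successor in Z. Z1 = {Ack, Req, Idle, Hold}; Z2 = {Ack, Req, Idle}; fixed.
Sat(EG full) = {Ack, Req, Idle}
A[start U EG full]: least fixpoint, start Z0 = Sat(EG full) = {Ack, Req, Idle}, add states in Sat(start) with every successor in Z. Z1 = {Ack, Req, Init, Idle}; fixed.
Sat(A[start U EG full]) = {Ack, Req, Init, Idle}
Sat(EX A[start U EG full]) = {s : some successor in {Ack, Req, Init, Idle}} = {Ack, Crit, Req, Init, Idle}
Hold ∉ Sat(EX A[start U EG full]) = {Ack, Crit, Req, Init, Idle}, so the formula does not hold at Hold.

No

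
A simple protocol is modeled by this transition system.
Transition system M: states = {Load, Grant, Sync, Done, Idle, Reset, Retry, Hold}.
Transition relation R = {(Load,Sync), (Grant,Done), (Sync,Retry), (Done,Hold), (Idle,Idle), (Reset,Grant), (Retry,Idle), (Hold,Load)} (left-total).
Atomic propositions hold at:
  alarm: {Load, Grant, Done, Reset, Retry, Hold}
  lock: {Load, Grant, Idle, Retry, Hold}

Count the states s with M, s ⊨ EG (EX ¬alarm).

2

Sat(¬alarm) = {Sync, Idle}
Sat(EX ¬alarm) = {s : some successor in {Sync, Idle}} = {Load, Idle, Retry}
EG (EX ¬alarm): greatest fixpoint, start Z0 = {Load, Idle, Retry}, keep only states in Sat with some successor in Z. Z1 = {Idle, Retry}; fixed.
Sat(EG (EX ¬alarm)) = {Idle, Retry}
|Sat(EG (EX ¬alarm))| = |{Idle, Retry}| = 2.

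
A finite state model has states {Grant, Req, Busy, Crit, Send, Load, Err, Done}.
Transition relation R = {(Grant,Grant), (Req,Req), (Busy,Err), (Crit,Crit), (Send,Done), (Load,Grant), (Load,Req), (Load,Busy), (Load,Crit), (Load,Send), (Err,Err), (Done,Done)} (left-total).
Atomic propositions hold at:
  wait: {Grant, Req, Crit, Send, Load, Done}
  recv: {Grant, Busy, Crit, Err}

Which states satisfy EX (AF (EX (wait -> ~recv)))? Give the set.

{Req, Busy, Send, Load, Err, Done}

Sat(~recv) = {Req, Send, Load, Done}
Sat(wait -> ~recv) = {Req, Busy, Send, Load, Err, Done}
Sat(EX (wait -> ~recv)) = {s : some successor in {Req, Busy, Send, Load, Err, Done}} = {Req, Busy, Send, Load, Err, Done}
AF (EX (wait -> ~recv)): least fixpoint, start Z0 = {Req, Busy, Send, Load, Err, Done}, add states with every successor in Z. Already a fixed point.
Sat(AF (EX (wait -> ~recv))) = {Req, Busy, Send, Load, Err, Done}
Sat(EX (AF (EX (wait -> ~recv)))) = {s : some successor in {Req, Busy, Send, Load, Err, Done}} = {Req, Busy, Send, Load, Err, Done}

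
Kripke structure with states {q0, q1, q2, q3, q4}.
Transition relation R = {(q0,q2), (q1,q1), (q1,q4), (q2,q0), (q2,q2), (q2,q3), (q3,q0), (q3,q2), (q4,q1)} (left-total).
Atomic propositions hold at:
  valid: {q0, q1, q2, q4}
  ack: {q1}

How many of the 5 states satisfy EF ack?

EF ack: least fixpoint, start Z0 = {q1}, add states with some successor in Z. Z1 = {q1, q4}; fixed.
Sat(EF ack) = {q1, q4}
|Sat(EF ack)| = |{q1, q4}| = 2.

2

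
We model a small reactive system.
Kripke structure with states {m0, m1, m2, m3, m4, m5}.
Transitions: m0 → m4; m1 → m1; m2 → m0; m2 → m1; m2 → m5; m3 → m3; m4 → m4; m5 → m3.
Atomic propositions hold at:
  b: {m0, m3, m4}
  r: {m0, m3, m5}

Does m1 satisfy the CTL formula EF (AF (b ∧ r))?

Sat(b ∧ r) = {m0, m3}
AF (b ∧ r): least fixpoint, start Z0 = {m0, m3}, add states with every successor in Z. Z1 = {m0, m3, m5}; fixed.
Sat(AF (b ∧ r)) = {m0, m3, m5}
EF (AF (b ∧ r)): least fixpoint, start Z0 = {m0, m3, m5}, add states with some successor in Z. Z1 = {m0, m2, m3, m5}; fixed.
Sat(EF (AF (b ∧ r))) = {m0, m2, m3, m5}
m1 ∉ Sat(EF (AF (b ∧ r))) = {m0, m2, m3, m5}, so the formula does not hold at m1.

No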